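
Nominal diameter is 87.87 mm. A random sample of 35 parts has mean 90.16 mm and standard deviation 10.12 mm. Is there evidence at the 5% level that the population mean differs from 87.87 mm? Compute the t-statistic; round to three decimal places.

H0: μ = 87.87; H1: μ ≠ 87.87 (one-sample t-test, two-sided).
t = (x̄ − μ₀)/(s/√n) = (90.16 − 87.87)/(10.12/√35) = 1.339
df = n − 1 = 34
Two-sided p-value ≈ 0.1895
Since p ≈ 0.1895 > α = 0.05, fail to reject H0; the evidence is not statistically significant.

1.339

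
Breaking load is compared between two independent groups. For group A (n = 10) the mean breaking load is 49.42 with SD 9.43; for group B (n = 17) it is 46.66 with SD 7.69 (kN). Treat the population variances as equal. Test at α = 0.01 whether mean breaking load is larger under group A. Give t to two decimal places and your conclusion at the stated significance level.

Let group 1 = group A, group 2 = group B. H0: μ_1 = μ_2; H1: μ_1 > μ_2 (two-sample pooled-variance t-test, right-tailed).
s_p² = [(10−1)·9.43² + (17−1)·7.69²]/(10+17−2) = 69.8601
t = (49.42 − 46.66)/√[69.8601·(1/10 + 1/17)] = 0.83
df = n₁ + n₂ − 2 = 25
p-value = P(T ≥ 0.83) ≈ 0.208
Since p ≈ 0.208 > α = 0.01, fail to reject H0; the data do not provide sufficient evidence against H0.

t = 0.83; fail to reject H0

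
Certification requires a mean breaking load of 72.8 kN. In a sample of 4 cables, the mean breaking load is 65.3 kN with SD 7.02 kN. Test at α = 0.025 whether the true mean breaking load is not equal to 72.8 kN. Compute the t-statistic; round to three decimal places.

H0: μ = 72.8; H1: μ ≠ 72.8 (one-sample t-test, two-sided).
t = (x̄ − μ₀)/(s/√n) = (65.3 − 72.8)/(7.02/√4) = -2.137
df = n − 1 = 3
Two-sided p-value ≈ 0.122
Since p ≈ 0.122 > α = 0.025, fail to reject H0; the evidence is not statistically significant.

-2.137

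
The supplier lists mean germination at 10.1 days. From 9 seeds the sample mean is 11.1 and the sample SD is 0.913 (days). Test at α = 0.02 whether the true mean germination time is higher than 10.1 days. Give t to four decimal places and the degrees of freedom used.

t = 3.2859, df = 8

H0: μ = 10.1; H1: μ > 10.1 (one-sample t-test, right-tailed).
t = (x̄ − μ₀)/(s/√n) = (11.1 − 10.1)/(0.913/√9) = 3.2859
df = n − 1 = 8
p-value = P(T ≥ 3.2859) ≈ 0.0055
Since p ≈ 0.0055 < α = 0.02, reject H0; the evidence is statistically significant.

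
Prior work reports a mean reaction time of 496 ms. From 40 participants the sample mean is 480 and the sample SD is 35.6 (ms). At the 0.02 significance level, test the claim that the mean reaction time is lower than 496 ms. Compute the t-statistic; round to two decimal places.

H0: μ = 496; H1: μ < 496 (one-sample t-test, left-tailed).
t = (x̄ − μ₀)/(s/√n) = (480 − 496)/(35.6/√40) = -2.84
df = n − 1 = 39
p-value = P(T ≤ -2.84) ≈ 0.0035
Since p ≈ 0.0035 < α = 0.02, reject H0; the data support H1.

-2.84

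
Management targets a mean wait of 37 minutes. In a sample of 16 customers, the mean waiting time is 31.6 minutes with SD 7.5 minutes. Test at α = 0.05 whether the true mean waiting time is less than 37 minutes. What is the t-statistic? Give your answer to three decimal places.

-2.880

H0: μ = 37; H1: μ < 37 (one-sample t-test, left-tailed).
t = (x̄ − μ₀)/(s/√n) = (31.6 − 37)/(7.5/√16) = -2.880
df = n − 1 = 15
p-value = P(T ≤ -2.880) ≈ 0.006
Since p ≈ 0.006 < α = 0.05, reject H0; the evidence is statistically significant.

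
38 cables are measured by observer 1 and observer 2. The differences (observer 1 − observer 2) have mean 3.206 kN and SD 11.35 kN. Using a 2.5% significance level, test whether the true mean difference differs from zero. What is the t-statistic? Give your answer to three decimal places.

1.741

H0: μ_d = 0; H1: μ_d ≠ 0 (paired t-test on the differences, two-sided).
t = d̄/(s_d/√n) = 3.206/(11.35/√38) = 1.741
df = n − 1 = 37
Two-sided p-value ≈ 0.090
Since p ≈ 0.090 > α = 0.025, fail to reject H0; the evidence is not statistically significant.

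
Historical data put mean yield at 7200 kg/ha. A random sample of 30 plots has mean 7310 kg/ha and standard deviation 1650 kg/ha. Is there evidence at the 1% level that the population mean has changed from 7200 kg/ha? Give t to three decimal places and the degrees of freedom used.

t = 0.365, df = 29

H0: μ = 7200; H1: μ ≠ 7200 (one-sample t-test, two-sided).
t = (x̄ − μ₀)/(s/√n) = (7310 − 7200)/(1650/√30) = 0.365
df = n − 1 = 29
Two-sided p-value ≈ 0.718
Since p ≈ 0.718 > α = 0.01, fail to reject H0; the data do not provide sufficient evidence against H0.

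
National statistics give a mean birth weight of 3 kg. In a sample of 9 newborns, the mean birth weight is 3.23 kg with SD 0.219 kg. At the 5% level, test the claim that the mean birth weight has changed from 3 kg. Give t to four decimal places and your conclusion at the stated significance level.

H0: μ = 3; H1: μ ≠ 3 (one-sample t-test, two-sided).
t = (x̄ − μ₀)/(s/√n) = (3.23 − 3)/(0.219/√9) = 3.1507
df = n − 1 = 8
Two-sided p-value ≈ 0.0136
Since p ≈ 0.0136 < α = 0.05, reject H0; the evidence is statistically significant.

t = 3.1507; reject H0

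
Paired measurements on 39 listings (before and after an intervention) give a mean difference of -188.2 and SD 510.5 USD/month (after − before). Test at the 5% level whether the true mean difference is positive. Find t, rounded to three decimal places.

H0: μ_d = 0; H1: μ_d > 0 (paired t-test on the differences, right-tailed).
t = d̄/(s_d/√n) = -188.2/(510.5/√39) = -2.302
df = n − 1 = 38
p-value = P(T ≥ -2.302) ≈ 0.987
Since p ≈ 0.987 > α = 0.05, fail to reject H0; the evidence is not statistically significant.

-2.302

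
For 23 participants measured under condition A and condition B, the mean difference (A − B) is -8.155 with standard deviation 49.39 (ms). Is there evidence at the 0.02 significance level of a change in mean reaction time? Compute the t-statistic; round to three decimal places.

H0: μ_d = 0; H1: μ_d ≠ 0 (paired t-test on the differences, two-sided).
t = d̄/(s_d/√n) = -8.155/(49.39/√23) = -0.792
df = n − 1 = 22
Two-sided p-value ≈ 0.4369
Since p ≈ 0.4369 > α = 0.02, fail to reject H0; the data do not provide sufficient evidence against H0.

-0.792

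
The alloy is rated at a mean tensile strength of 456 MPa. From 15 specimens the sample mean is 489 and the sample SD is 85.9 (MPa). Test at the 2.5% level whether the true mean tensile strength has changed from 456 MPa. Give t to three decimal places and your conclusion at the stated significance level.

H0: μ = 456; H1: μ ≠ 456 (one-sample t-test, two-sided).
t = (x̄ − μ₀)/(s/√n) = (489 − 456)/(85.9/√15) = 1.488
df = n − 1 = 14
Two-sided p-value ≈ 0.159
Since p ≈ 0.159 > α = 0.025, fail to reject H0; the evidence is not statistically significant.

t = 1.488; fail to reject H0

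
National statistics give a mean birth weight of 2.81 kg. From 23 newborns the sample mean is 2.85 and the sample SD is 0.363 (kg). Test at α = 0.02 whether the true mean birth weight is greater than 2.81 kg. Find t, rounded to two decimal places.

0.53

H0: μ = 2.81; H1: μ > 2.81 (one-sample t-test, right-tailed).
t = (x̄ − μ₀)/(s/√n) = (2.85 − 2.81)/(0.363/√23) = 0.53
df = n − 1 = 22
p-value = P(T ≥ 0.53) ≈ 0.3012
Since p ≈ 0.3012 > α = 0.02, fail to reject H0; the evidence is not statistically significant.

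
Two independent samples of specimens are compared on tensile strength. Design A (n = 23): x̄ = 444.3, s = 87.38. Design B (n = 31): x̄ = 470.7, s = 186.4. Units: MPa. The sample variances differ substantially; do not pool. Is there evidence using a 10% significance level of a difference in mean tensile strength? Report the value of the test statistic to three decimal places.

Let group 1 = design A, group 2 = design B. H0: μ_1 = μ_2; H1: μ_1 ≠ μ_2 (Welch's two-sample t-test, two-sided).
t = (x̄_1 − x̄_2)/√(s_1²/n_1 + s_2²/n_2) = (444.3 − 470.7)/√(87.38²/23 + 186.4²/31) = -0.693
Welch–Satterthwaite df ≈ 45.02
Two-sided p-value ≈ 0.492
Since p ≈ 0.492 > α = 0.1, fail to reject H0; the evidence is not statistically significant.

-0.693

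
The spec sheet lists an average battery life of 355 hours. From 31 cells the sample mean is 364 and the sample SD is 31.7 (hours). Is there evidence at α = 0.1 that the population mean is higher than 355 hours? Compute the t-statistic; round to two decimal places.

1.58

H0: μ = 355; H1: μ > 355 (one-sample t-test, right-tailed).
t = (x̄ − μ₀)/(s/√n) = (364 − 355)/(31.7/√31) = 1.58
df = n − 1 = 30
p-value = P(T ≥ 1.58) ≈ 0.0622
Since p ≈ 0.0622 < α = 0.1, reject H0; the evidence is statistically significant.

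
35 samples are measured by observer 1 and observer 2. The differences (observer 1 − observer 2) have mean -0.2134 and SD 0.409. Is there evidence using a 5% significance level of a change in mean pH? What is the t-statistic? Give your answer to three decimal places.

H0: μ_d = 0; H1: μ_d ≠ 0 (paired t-test on the differences, two-sided).
t = d̄/(s_d/√n) = -0.2134/(0.409/√35) = -3.087
df = n − 1 = 34
Two-sided p-value ≈ 0.004
Since p ≈ 0.004 < α = 0.05, reject H0; the evidence is statistically significant.

-3.087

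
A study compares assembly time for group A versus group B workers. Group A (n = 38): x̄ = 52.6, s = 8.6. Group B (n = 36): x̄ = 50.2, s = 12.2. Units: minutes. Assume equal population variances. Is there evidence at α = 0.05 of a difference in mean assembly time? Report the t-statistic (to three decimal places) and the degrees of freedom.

Let group 1 = group A, group 2 = group B. H0: μ_1 = μ_2; H1: μ_1 ≠ μ_2 (two-sample pooled-variance t-test, two-sided).
s_p² = [(38−1)·8.6² + (36−1)·12.2²]/(38+36−2) = 110.36
t = (52.6 − 50.2)/√[110.36·(1/38 + 1/36)] = 0.982
df = n₁ + n₂ − 2 = 72
Two-sided p-value ≈ 0.329
Since p ≈ 0.329 > α = 0.05, fail to reject H0; the data do not provide sufficient evidence against H0.

t = 0.982, df = 72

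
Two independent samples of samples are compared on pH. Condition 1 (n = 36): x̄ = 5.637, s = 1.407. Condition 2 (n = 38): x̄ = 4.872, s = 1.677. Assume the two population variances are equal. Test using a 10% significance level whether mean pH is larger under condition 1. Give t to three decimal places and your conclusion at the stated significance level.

t = 2.120; reject H0

Let group 1 = condition 1, group 2 = condition 2. H0: μ_1 = μ_2; H1: μ_1 > μ_2 (two-sample pooled-variance t-test, right-tailed).
s_p² = [(36−1)·1.407² + (38−1)·1.677²]/(36+38−2) = 2.40755
t = (5.637 − 4.872)/√[2.40755·(1/36 + 1/38)] = 2.120
df = n₁ + n₂ − 2 = 72
p-value = P(T ≥ 2.120) ≈ 0.019
Since p ≈ 0.019 < α = 0.1, reject H0; the data support H1.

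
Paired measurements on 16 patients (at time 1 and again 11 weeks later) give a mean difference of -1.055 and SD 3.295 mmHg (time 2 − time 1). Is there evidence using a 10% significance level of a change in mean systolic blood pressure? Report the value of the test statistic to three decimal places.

-1.281

H0: μ_d = 0; H1: μ_d ≠ 0 (paired t-test on the differences, two-sided).
t = d̄/(s_d/√n) = -1.055/(3.295/√16) = -1.281
df = n − 1 = 15
Two-sided p-value ≈ 0.2197
Since p ≈ 0.2197 > α = 0.1, fail to reject H0; the data do not provide sufficient evidence against H0.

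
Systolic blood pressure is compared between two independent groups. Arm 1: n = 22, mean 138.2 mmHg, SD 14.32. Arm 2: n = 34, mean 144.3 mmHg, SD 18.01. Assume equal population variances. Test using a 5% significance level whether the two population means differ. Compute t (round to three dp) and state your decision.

Let group 1 = arm 1, group 2 = arm 2. H0: μ_1 = μ_2; H1: μ_1 ≠ μ_2 (two-sample pooled-variance t-test, two-sided).
s_p² = [(22−1)·14.32² + (34−1)·18.01²]/(22+34−2) = 277.967
t = (138.2 − 144.3)/√[277.967·(1/22 + 1/34)] = -1.337
df = n₁ + n₂ − 2 = 54
Two-sided p-value ≈ 0.187
Since p ≈ 0.187 > α = 0.05, fail to reject H0; the data do not provide sufficient evidence against H0.

t = -1.337; fail to reject H0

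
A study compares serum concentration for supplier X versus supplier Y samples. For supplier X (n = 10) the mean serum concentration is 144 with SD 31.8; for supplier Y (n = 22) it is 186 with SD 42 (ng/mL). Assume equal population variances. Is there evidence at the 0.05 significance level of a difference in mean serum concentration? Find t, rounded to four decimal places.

Let group 1 = supplier X, group 2 = supplier Y. H0: μ_1 = μ_2; H1: μ_1 ≠ μ_2 (two-sample pooled-variance t-test, two-sided).
s_p² = [(10−1)·31.8² + (22−1)·42²]/(10+22−2) = 1538.17
t = (144 − 186)/√[1538.17·(1/10 + 1/22)] = -2.8079
df = n₁ + n₂ − 2 = 30
Two-sided p-value ≈ 0.0087
Since p ≈ 0.0087 < α = 0.05, reject H0; the evidence is statistically significant.

-2.8079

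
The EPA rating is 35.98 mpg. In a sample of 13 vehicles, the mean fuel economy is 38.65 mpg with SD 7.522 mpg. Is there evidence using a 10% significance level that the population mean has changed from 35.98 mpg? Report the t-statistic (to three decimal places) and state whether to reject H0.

t = 1.280; fail to reject H0

H0: μ = 35.98; H1: μ ≠ 35.98 (one-sample t-test, two-sided).
t = (x̄ − μ₀)/(s/√n) = (38.65 − 35.98)/(7.522/√13) = 1.280
df = n − 1 = 12
Two-sided p-value ≈ 0.225
Since p ≈ 0.225 > α = 0.1, fail to reject H0; the evidence is not statistically significant.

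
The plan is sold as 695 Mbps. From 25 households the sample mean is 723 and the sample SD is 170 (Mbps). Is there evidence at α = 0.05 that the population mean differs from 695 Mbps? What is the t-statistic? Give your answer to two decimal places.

0.82

H0: μ = 695; H1: μ ≠ 695 (one-sample t-test, two-sided).
t = (x̄ − μ₀)/(s/√n) = (723 − 695)/(170/√25) = 0.82
df = n − 1 = 24
Two-sided p-value ≈ 0.4183
Since p ≈ 0.4183 > α = 0.05, fail to reject H0; the data do not provide sufficient evidence against H0.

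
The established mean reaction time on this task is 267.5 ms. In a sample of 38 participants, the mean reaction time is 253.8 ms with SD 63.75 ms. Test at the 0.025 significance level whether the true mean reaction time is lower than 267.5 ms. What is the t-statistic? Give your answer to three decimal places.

-1.325

H0: μ = 267.5; H1: μ < 267.5 (one-sample t-test, left-tailed).
t = (x̄ − μ₀)/(s/√n) = (253.8 − 267.5)/(63.75/√38) = -1.325
df = n − 1 = 37
p-value = P(T ≤ -1.325) ≈ 0.0967
Since p ≈ 0.0967 > α = 0.025, fail to reject H0; the evidence is not statistically significant.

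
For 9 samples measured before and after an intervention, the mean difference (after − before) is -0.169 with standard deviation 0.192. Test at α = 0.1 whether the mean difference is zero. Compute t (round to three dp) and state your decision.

H0: μ_d = 0; H1: μ_d ≠ 0 (paired t-test on the differences, two-sided).
t = d̄/(s_d/√n) = -0.169/(0.192/√9) = -2.641
df = n − 1 = 8
Two-sided p-value ≈ 0.030
Since p ≈ 0.030 < α = 0.1, reject H0; the data support H1.

t = -2.641; reject H0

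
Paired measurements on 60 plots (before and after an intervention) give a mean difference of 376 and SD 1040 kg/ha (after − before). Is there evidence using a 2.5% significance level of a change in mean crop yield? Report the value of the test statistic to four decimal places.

2.8005

H0: μ_d = 0; H1: μ_d ≠ 0 (paired t-test on the differences, two-sided).
t = d̄/(s_d/√n) = 376/(1040/√60) = 2.8005
df = n − 1 = 59
Two-sided p-value ≈ 0.0069
Since p ≈ 0.0069 < α = 0.025, reject H0; the data support H1.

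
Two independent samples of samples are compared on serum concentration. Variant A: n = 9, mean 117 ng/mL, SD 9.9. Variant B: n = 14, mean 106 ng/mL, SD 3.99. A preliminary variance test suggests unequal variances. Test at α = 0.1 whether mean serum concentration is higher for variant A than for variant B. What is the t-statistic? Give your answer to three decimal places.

Let group 1 = variant A, group 2 = variant B. H0: μ_1 = μ_2; H1: μ_1 > μ_2 (Welch's two-sample t-test, right-tailed).
t = (x̄_1 − x̄_2)/√(s_1²/n_1 + s_2²/n_2) = (117 − 106)/√(9.9²/9 + 3.99²/14) = 3.172
Welch–Satterthwaite df ≈ 9.69
p-value = P(T ≥ 3.172) ≈ 0.005
Since p ≈ 0.005 < α = 0.1, reject H0; the data support H1.

3.172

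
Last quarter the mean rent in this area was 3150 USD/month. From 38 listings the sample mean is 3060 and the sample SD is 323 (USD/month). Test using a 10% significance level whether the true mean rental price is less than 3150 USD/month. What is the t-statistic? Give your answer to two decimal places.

-1.72

H0: μ = 3150; H1: μ < 3150 (one-sample t-test, left-tailed).
t = (x̄ − μ₀)/(s/√n) = (3060 − 3150)/(323/√38) = -1.72
df = n − 1 = 37
p-value = P(T ≤ -1.72) ≈ 0.0471
Since p ≈ 0.0471 < α = 0.1, reject H0; the data support H1.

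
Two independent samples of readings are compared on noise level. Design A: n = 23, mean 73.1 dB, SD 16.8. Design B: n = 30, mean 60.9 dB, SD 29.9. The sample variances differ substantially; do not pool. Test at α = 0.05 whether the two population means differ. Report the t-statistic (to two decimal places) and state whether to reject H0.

t = 1.88; fail to reject H0

Let group 1 = design A, group 2 = design B. H0: μ_1 = μ_2; H1: μ_1 ≠ μ_2 (Welch's two-sample t-test, two-sided).
t = (x̄_1 − x̄_2)/√(s_1²/n_1 + s_2²/n_2) = (73.1 − 60.9)/√(16.8²/23 + 29.9²/30) = 1.88
Welch–Satterthwaite df ≈ 47.24
Two-sided p-value ≈ 0.066
Since p ≈ 0.066 > α = 0.05, fail to reject H0; the evidence is not statistically significant.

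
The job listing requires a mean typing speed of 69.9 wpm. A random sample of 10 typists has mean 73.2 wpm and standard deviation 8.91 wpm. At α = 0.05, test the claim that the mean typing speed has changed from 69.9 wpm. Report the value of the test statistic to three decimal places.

1.171

H0: μ = 69.9; H1: μ ≠ 69.9 (one-sample t-test, two-sided).
t = (x̄ − μ₀)/(s/√n) = (73.2 − 69.9)/(8.91/√10) = 1.171
df = n − 1 = 9
Two-sided p-value ≈ 0.272
Since p ≈ 0.272 > α = 0.05, fail to reject H0; the evidence is not statistically significant.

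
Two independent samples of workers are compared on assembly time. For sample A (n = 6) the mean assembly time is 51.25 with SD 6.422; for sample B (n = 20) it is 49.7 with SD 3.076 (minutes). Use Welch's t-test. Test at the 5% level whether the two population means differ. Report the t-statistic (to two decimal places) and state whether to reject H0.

t = 0.57; fail to reject H0

Let group 1 = sample A, group 2 = sample B. H0: μ_1 = μ_2; H1: μ_1 ≠ μ_2 (Welch's two-sample t-test, two-sided).
t = (x̄_1 − x̄_2)/√(s_1²/n_1 + s_2²/n_2) = (51.25 − 49.7)/√(6.422²/6 + 3.076²/20) = 0.57
Welch–Satterthwaite df ≈ 5.70
Two-sided p-value ≈ 0.589
Since p ≈ 0.589 > α = 0.05, fail to reject H0; the evidence is not statistically significant.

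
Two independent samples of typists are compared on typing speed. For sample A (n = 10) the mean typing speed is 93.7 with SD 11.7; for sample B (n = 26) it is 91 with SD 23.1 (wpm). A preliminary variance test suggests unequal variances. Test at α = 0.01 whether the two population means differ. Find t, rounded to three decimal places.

Let group 1 = sample A, group 2 = sample B. H0: μ_1 = μ_2; H1: μ_1 ≠ μ_2 (Welch's two-sample t-test, two-sided).
t = (x̄_1 − x̄_2)/√(s_1²/n_1 + s_2²/n_2) = (93.7 − 91)/√(11.7²/10 + 23.1²/26) = 0.462
Welch–Satterthwaite df ≈ 31.07
Two-sided p-value ≈ 0.648
Since p ≈ 0.648 > α = 0.01, fail to reject H0; the evidence is not statistically significant.

0.462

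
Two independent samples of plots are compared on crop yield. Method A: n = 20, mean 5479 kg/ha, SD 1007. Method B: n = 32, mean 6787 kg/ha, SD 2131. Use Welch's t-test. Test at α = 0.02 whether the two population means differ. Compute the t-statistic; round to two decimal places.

-2.98

Let group 1 = method A, group 2 = method B. H0: μ_1 = μ_2; H1: μ_1 ≠ μ_2 (Welch's two-sample t-test, two-sided).
t = (x̄_1 − x̄_2)/√(s_1²/n_1 + s_2²/n_2) = (5479 − 6787)/√(1007²/20 + 2131²/32) = -2.98
Welch–Satterthwaite df ≈ 47.26
Two-sided p-value ≈ 0.0045
Since p ≈ 0.0045 < α = 0.02, reject H0; the evidence is statistically significant.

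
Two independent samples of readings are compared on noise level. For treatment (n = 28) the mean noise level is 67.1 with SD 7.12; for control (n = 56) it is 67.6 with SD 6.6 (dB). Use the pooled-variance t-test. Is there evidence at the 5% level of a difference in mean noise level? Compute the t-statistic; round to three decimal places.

-0.319

Let group 1 = treatment, group 2 = control. H0: μ_1 = μ_2; H1: μ_1 ≠ μ_2 (two-sample pooled-variance t-test, two-sided).
s_p² = [(28−1)·7.12² + (56−1)·6.6²]/(28+56−2) = 45.9091
t = (67.1 − 67.6)/√[45.9091·(1/28 + 1/56)] = -0.319
df = n₁ + n₂ − 2 = 82
Two-sided p-value ≈ 0.751
Since p ≈ 0.751 > α = 0.05, fail to reject H0; the evidence is not statistically significant.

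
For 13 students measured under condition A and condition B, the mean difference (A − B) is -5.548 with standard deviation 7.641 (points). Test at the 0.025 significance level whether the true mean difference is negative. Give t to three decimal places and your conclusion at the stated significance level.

H0: μ_d = 0; H1: μ_d < 0 (paired t-test on the differences, left-tailed).
t = d̄/(s_d/√n) = -5.548/(7.641/√13) = -2.618
df = n − 1 = 12
p-value = P(T ≤ -2.618) ≈ 0.0112
Since p ≈ 0.0112 < α = 0.025, reject H0; the data support H1.

t = -2.618; reject H0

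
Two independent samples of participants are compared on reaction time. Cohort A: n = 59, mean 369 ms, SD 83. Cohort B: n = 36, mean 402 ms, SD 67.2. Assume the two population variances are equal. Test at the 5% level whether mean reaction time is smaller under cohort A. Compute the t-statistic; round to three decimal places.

Let group 1 = cohort A, group 2 = cohort B. H0: μ_1 = μ_2; H1: μ_1 < μ_2 (two-sample pooled-variance t-test, left-tailed).
s_p² = [(59−1)·83² + (36−1)·67.2²]/(59+36−2) = 5995.88
t = (369 − 402)/√[5995.88·(1/59 + 1/36)] = -2.015
df = n₁ + n₂ − 2 = 93
p-value = P(T ≤ -2.015) ≈ 0.023
Since p ≈ 0.023 < α = 0.05, reject H0; the data support H1.

-2.015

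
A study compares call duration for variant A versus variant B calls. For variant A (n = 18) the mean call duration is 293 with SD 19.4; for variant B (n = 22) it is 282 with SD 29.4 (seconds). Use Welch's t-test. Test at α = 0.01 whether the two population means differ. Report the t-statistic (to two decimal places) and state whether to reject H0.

Let group 1 = variant A, group 2 = variant B. H0: μ_1 = μ_2; H1: μ_1 ≠ μ_2 (Welch's two-sample t-test, two-sided).
t = (x̄_1 − x̄_2)/√(s_1²/n_1 + s_2²/n_2) = (293 − 282)/√(19.4²/18 + 29.4²/22) = 1.42
Welch–Satterthwaite df ≈ 36.52
Two-sided p-value ≈ 0.165
Since p ≈ 0.165 > α = 0.01, fail to reject H0; the data do not provide sufficient evidence against H0.

t = 1.42; fail to reject H0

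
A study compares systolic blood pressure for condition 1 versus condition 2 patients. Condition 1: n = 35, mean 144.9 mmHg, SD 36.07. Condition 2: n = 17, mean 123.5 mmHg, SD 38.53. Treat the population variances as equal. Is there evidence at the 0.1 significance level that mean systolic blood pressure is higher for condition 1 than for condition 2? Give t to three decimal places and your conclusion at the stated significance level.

t = 1.963; reject H0

Let group 1 = condition 1, group 2 = condition 2. H0: μ_1 = μ_2; H1: μ_1 > μ_2 (two-sample pooled-variance t-test, right-tailed).
s_p² = [(35−1)·36.07² + (17−1)·38.53²]/(35+17−2) = 1359.77
t = (144.9 − 123.5)/√[1359.77·(1/35 + 1/17)] = 1.963
df = n₁ + n₂ − 2 = 50
p-value = P(T ≥ 1.963) ≈ 0.0276
Since p ≈ 0.0276 < α = 0.1, reject H0; the data support H1.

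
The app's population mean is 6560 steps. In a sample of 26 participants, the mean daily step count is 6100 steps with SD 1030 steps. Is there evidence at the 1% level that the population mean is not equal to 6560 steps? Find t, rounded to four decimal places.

H0: μ = 6560; H1: μ ≠ 6560 (one-sample t-test, two-sided).
t = (x̄ − μ₀)/(s/√n) = (6100 − 6560)/(1030/√26) = -2.2772
df = n − 1 = 25
Two-sided p-value ≈ 0.032
Since p ≈ 0.032 > α = 0.01, fail to reject H0; the data do not provide sufficient evidence against H0.

-2.2772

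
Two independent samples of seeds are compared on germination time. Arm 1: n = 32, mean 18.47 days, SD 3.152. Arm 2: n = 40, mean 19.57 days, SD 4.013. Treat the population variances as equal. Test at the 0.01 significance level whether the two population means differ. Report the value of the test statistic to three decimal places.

Let group 1 = arm 1, group 2 = arm 2. H0: μ_1 = μ_2; H1: μ_1 ≠ μ_2 (two-sample pooled-variance t-test, two-sided).
s_p² = [(32−1)·3.152² + (40−1)·4.013²]/(32+40−2) = 13.3722
t = (18.47 − 19.57)/√[13.3722·(1/32 + 1/40)] = -1.268
df = n₁ + n₂ − 2 = 70
Two-sided p-value ≈ 0.209
Since p ≈ 0.209 > α = 0.01, fail to reject H0; the evidence is not statistically significant.

-1.268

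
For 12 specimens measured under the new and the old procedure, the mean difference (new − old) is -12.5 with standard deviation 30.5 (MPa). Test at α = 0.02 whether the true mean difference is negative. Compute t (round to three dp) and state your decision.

t = -1.420; fail to reject H0

H0: μ_d = 0; H1: μ_d < 0 (paired t-test on the differences, left-tailed).
t = d̄/(s_d/√n) = -12.5/(30.5/√12) = -1.420
df = n − 1 = 11
p-value = P(T ≤ -1.420) ≈ 0.0917
Since p ≈ 0.0917 > α = 0.02, fail to reject H0; the evidence is not statistically significant.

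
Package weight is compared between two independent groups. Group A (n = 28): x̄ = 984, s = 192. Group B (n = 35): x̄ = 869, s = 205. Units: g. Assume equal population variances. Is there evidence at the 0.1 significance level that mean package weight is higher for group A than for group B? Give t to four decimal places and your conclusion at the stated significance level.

t = 2.2752; reject H0

Let group 1 = group A, group 2 = group B. H0: μ_1 = μ_2; H1: μ_1 > μ_2 (two-sample pooled-variance t-test, right-tailed).
s_p² = [(28−1)·192² + (35−1)·205²]/(28+35−2) = 39740.6
t = (984 − 869)/√[39740.6·(1/28 + 1/35)] = 2.2752
df = n₁ + n₂ − 2 = 61
p-value = P(T ≥ 2.2752) ≈ 0.013
Since p ≈ 0.013 < α = 0.1, reject H0; the evidence is statistically significant.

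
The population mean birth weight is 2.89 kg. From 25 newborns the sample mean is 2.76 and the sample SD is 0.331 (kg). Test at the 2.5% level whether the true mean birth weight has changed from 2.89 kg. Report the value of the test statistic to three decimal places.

H0: μ = 2.89; H1: μ ≠ 2.89 (one-sample t-test, two-sided).
t = (x̄ − μ₀)/(s/√n) = (2.76 − 2.89)/(0.331/√25) = -1.964
df = n − 1 = 24
Two-sided p-value ≈ 0.061
Since p ≈ 0.061 > α = 0.025, fail to reject H0; the evidence is not statistically significant.

-1.964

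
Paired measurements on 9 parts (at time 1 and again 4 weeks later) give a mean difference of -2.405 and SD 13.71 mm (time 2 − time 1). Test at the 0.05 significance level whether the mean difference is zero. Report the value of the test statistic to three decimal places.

H0: μ_d = 0; H1: μ_d ≠ 0 (paired t-test on the differences, two-sided).
t = d̄/(s_d/√n) = -2.405/(13.71/√9) = -0.526
df = n − 1 = 8
Two-sided p-value ≈ 0.6130
Since p ≈ 0.6130 > α = 0.05, fail to reject H0; the data do not provide sufficient evidence against H0.

-0.526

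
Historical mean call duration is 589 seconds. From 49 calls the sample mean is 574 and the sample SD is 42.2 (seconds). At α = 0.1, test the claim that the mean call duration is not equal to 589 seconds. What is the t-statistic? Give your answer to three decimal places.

H0: μ = 589; H1: μ ≠ 589 (one-sample t-test, two-sided).
t = (x̄ − μ₀)/(s/√n) = (574 − 589)/(42.2/√49) = -2.488
df = n − 1 = 48
Two-sided p-value ≈ 0.016
Since p ≈ 0.016 < α = 0.1, reject H0; the data support H1.

-2.488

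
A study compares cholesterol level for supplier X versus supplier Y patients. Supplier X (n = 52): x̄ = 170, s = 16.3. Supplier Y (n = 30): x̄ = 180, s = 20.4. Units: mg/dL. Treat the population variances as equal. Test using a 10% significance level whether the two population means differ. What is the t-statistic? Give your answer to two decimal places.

Let group 1 = supplier X, group 2 = supplier Y. H0: μ_1 = μ_2; H1: μ_1 ≠ μ_2 (two-sample pooled-variance t-test, two-sided).
s_p² = [(52−1)·16.3² + (30−1)·20.4²]/(52+30−2) = 320.235
t = (170 − 180)/√[320.235·(1/52 + 1/30)] = -2.44
df = n₁ + n₂ − 2 = 80
Two-sided p-value ≈ 0.0170
Since p ≈ 0.0170 < α = 0.1, reject H0; the data support H1.

-2.44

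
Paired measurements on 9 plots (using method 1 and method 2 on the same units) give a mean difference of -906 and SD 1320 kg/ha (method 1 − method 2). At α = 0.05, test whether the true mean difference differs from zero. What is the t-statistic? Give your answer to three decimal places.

H0: μ_d = 0; H1: μ_d ≠ 0 (paired t-test on the differences, two-sided).
t = d̄/(s_d/√n) = -906/(1320/√9) = -2.059
df = n − 1 = 8
Two-sided p-value ≈ 0.073
Since p ≈ 0.073 > α = 0.05, fail to reject H0; the evidence is not statistically significant.

-2.059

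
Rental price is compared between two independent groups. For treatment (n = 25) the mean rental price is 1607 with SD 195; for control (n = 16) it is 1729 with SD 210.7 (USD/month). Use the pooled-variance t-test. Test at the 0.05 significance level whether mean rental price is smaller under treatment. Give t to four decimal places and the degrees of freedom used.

Let group 1 = treatment, group 2 = control. H0: μ_1 = μ_2; H1: μ_1 < μ_2 (two-sample pooled-variance t-test, left-tailed).
s_p² = [(25−1)·195² + (16−1)·210.7²]/(25+16−2) = 40474.8
t = (1607 − 1729)/√[40474.8·(1/25 + 1/16)] = -1.8941
df = n₁ + n₂ − 2 = 39
p-value = P(T ≤ -1.8941) ≈ 0.0328
Since p ≈ 0.0328 < α = 0.05, reject H0; the data support H1.

t = -1.8941, df = 39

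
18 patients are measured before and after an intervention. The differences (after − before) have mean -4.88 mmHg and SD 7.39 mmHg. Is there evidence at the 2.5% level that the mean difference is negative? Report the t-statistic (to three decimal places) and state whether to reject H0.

H0: μ_d = 0; H1: μ_d < 0 (paired t-test on the differences, left-tailed).
t = d̄/(s_d/√n) = -4.88/(7.39/√18) = -2.802
df = n − 1 = 17
p-value = P(T ≤ -2.802) ≈ 0.006
Since p ≈ 0.006 < α = 0.025, reject H0; the data support H1.

t = -2.802; reject H0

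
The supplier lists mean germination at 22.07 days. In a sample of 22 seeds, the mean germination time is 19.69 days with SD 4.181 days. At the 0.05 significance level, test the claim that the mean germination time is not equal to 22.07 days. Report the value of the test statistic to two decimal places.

H0: μ = 22.07; H1: μ ≠ 22.07 (one-sample t-test, two-sided).
t = (x̄ − μ₀)/(s/√n) = (19.69 − 22.07)/(4.181/√22) = -2.67
df = n − 1 = 21
Two-sided p-value ≈ 0.014
Since p ≈ 0.014 < α = 0.05, reject H0; the data support H1.

-2.67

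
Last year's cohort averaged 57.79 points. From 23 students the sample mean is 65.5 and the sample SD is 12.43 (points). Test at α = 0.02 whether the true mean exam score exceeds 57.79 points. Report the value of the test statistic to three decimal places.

2.975

H0: μ = 57.79; H1: μ > 57.79 (one-sample t-test, right-tailed).
t = (x̄ − μ₀)/(s/√n) = (65.5 − 57.79)/(12.43/√23) = 2.975
df = n − 1 = 22
p-value = P(T ≥ 2.975) ≈ 0.0035
Since p ≈ 0.0035 < α = 0.02, reject H0; the evidence is statistically significant.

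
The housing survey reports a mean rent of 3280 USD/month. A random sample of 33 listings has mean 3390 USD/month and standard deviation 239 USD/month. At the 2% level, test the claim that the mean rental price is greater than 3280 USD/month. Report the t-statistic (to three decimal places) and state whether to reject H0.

H0: μ = 3280; H1: μ > 3280 (one-sample t-test, right-tailed).
t = (x̄ − μ₀)/(s/√n) = (3390 − 3280)/(239/√33) = 2.644
df = n − 1 = 32
p-value = P(T ≥ 2.644) ≈ 0.006
Since p ≈ 0.006 < α = 0.02, reject H0; the data support H1.

t = 2.644; reject H0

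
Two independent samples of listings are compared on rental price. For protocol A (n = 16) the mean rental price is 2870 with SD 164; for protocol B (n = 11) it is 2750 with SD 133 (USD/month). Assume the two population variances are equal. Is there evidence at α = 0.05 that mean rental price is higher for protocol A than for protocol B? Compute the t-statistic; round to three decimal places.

Let group 1 = protocol A, group 2 = protocol B. H0: μ_1 = μ_2; H1: μ_1 > μ_2 (two-sample pooled-variance t-test, right-tailed).
s_p² = [(16−1)·164² + (11−1)·133²]/(16+11−2) = 23213.2
t = (2870 − 2750)/√[23213.2·(1/16 + 1/11)] = 2.011
df = n₁ + n₂ − 2 = 25
p-value = P(T ≥ 2.011) ≈ 0.028
Since p ≈ 0.028 < α = 0.05, reject H0; the evidence is statistically significant.

2.011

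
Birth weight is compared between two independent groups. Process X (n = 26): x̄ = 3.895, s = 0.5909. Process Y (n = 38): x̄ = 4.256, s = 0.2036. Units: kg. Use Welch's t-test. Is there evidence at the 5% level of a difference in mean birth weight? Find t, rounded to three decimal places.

-2.996

Let group 1 = process X, group 2 = process Y. H0: μ_1 = μ_2; H1: μ_1 ≠ μ_2 (Welch's two-sample t-test, two-sided).
t = (x̄_1 − x̄_2)/√(s_1²/n_1 + s_2²/n_2) = (3.895 − 4.256)/√(0.5909²/26 + 0.2036²/38) = -2.996
Welch–Satterthwaite df ≈ 29.10
Two-sided p-value ≈ 0.0055
Since p ≈ 0.0055 < α = 0.05, reject H0; the evidence is statistically significant.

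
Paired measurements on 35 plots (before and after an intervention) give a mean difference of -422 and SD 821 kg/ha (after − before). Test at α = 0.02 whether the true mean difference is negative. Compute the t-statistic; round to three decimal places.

-3.041

H0: μ_d = 0; H1: μ_d < 0 (paired t-test on the differences, left-tailed).
t = d̄/(s_d/√n) = -422/(821/√35) = -3.041
df = n − 1 = 34
p-value = P(T ≤ -3.041) ≈ 0.0023
Since p ≈ 0.0023 < α = 0.02, reject H0; the data support H1.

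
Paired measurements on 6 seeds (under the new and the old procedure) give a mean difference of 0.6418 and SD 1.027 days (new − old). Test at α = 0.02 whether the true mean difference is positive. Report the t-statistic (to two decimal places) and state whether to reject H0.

t = 1.53; fail to reject H0

H0: μ_d = 0; H1: μ_d > 0 (paired t-test on the differences, right-tailed).
t = d̄/(s_d/√n) = 0.6418/(1.027/√6) = 1.53
df = n − 1 = 5
p-value = P(T ≥ 1.53) ≈ 0.093
Since p ≈ 0.093 > α = 0.02, fail to reject H0; the data do not provide sufficient evidence against H0.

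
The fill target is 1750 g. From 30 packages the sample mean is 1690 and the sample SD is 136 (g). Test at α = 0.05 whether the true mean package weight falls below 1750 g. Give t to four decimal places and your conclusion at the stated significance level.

t = -2.4164; reject H0

H0: μ = 1750; H1: μ < 1750 (one-sample t-test, left-tailed).
t = (x̄ − μ₀)/(s/√n) = (1690 − 1750)/(136/√30) = -2.4164
df = n − 1 = 29
p-value = P(T ≤ -2.4164) ≈ 0.011
Since p ≈ 0.011 < α = 0.05, reject H0; the evidence is statistically significant.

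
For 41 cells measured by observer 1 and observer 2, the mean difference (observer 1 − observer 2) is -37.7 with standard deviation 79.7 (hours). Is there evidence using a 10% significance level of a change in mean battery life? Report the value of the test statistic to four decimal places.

H0: μ_d = 0; H1: μ_d ≠ 0 (paired t-test on the differences, two-sided).
t = d̄/(s_d/√n) = -37.7/(79.7/√41) = -3.0288
df = n − 1 = 40
Two-sided p-value ≈ 0.0043
Since p ≈ 0.0043 < α = 0.1, reject H0; the data support H1.

-3.0288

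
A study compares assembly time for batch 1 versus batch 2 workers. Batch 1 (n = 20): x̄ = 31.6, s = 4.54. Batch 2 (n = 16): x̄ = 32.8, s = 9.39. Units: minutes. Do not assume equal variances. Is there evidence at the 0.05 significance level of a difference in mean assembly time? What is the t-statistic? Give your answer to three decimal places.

-0.469

Let group 1 = batch 1, group 2 = batch 2. H0: μ_1 = μ_2; H1: μ_1 ≠ μ_2 (Welch's two-sample t-test, two-sided).
t = (x̄_1 − x̄_2)/√(s_1²/n_1 + s_2²/n_2) = (31.6 − 32.8)/√(4.54²/20 + 9.39²/16) = -0.469
Welch–Satterthwaite df ≈ 20.57
Two-sided p-value ≈ 0.6439
Since p ≈ 0.6439 > α = 0.05, fail to reject H0; the evidence is not statistically significant.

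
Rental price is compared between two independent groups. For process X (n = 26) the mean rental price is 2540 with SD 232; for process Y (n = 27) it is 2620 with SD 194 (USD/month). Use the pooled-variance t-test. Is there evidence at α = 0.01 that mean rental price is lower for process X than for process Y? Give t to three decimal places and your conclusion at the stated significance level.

Let group 1 = process X, group 2 = process Y. H0: μ_1 = μ_2; H1: μ_1 < μ_2 (two-sample pooled-variance t-test, left-tailed).
s_p² = [(26−1)·232² + (27−1)·194²]/(26+27−2) = 45571.3
t = (2540 − 2620)/√[45571.3·(1/26 + 1/27)] = -1.364
df = n₁ + n₂ − 2 = 51
p-value = P(T ≤ -1.364) ≈ 0.089
Since p ≈ 0.089 > α = 0.01, fail to reject H0; the evidence is not statistically significant.

t = -1.364; fail to reject H0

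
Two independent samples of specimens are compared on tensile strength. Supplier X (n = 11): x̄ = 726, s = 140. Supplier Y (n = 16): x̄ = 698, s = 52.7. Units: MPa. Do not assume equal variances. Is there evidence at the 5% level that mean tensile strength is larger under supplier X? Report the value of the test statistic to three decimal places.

0.633

Let group 1 = supplier X, group 2 = supplier Y. H0: μ_1 = μ_2; H1: μ_1 > μ_2 (Welch's two-sample t-test, right-tailed).
t = (x̄_1 − x̄_2)/√(s_1²/n_1 + s_2²/n_2) = (726 − 698)/√(140²/11 + 52.7²/16) = 0.633
Welch–Satterthwaite df ≈ 11.97
p-value = P(T ≥ 0.633) ≈ 0.2693
Since p ≈ 0.2693 > α = 0.05, fail to reject H0; the evidence is not statistically significant.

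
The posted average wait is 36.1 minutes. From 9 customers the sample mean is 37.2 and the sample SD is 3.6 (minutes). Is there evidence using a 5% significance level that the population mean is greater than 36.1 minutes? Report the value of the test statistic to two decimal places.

H0: μ = 36.1; H1: μ > 36.1 (one-sample t-test, right-tailed).
t = (x̄ − μ₀)/(s/√n) = (37.2 − 36.1)/(3.6/√9) = 0.92
df = n − 1 = 8
p-value = P(T ≥ 0.92) ≈ 0.1931
Since p ≈ 0.1931 > α = 0.05, fail to reject H0; the data do not provide sufficient evidence against H0.

0.92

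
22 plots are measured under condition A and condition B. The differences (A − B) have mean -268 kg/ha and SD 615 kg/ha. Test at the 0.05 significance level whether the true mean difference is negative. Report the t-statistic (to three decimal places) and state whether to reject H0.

H0: μ_d = 0; H1: μ_d < 0 (paired t-test on the differences, left-tailed).
t = d̄/(s_d/√n) = -268/(615/√22) = -2.044
df = n − 1 = 21
p-value = P(T ≤ -2.044) ≈ 0.027
Since p ≈ 0.027 < α = 0.05, reject H0; the evidence is statistically significant.

t = -2.044; reject H0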